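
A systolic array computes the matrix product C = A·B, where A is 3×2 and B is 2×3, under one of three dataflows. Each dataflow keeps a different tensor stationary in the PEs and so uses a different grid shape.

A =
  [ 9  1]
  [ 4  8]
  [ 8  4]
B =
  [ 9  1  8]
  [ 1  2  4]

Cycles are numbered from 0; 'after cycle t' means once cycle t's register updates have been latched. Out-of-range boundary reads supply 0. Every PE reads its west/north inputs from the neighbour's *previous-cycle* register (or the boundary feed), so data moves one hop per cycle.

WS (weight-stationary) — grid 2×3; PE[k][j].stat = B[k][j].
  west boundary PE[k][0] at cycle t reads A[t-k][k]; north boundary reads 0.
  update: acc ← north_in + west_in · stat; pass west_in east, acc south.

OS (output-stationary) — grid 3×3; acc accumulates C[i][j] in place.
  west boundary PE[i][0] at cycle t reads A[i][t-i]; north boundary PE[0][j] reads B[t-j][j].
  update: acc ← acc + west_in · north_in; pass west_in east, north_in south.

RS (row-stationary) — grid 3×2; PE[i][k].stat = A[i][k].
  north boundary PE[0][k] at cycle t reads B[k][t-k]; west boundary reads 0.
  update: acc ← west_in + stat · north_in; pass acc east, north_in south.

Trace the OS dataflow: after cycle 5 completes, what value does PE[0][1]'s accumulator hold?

OS (3×3). Following PE[0][1] plus its west/north inputs:
  cycle 0: PE[0][0] → acc 81, east 9, south 9
  cycle 0: PE[0][1] → acc 0, east 0, south 0
  cycle 1: PE[0][0] → acc 82, east 1, south 1
  cycle 1: PE[0][1] → acc 9, east 9, south 1
  cycle 2: PE[0][0] → acc 82, east 0, south 0
  cycle 2: PE[0][1] → acc 11, east 1, south 2
  cycle 3: PE[0][0] → acc 82, east 0, south 0
  cycle 3: PE[0][1] → acc 11, east 0, south 0
  cycle 4: PE[0][0] → acc 82, east 0, south 0
  cycle 4: PE[0][1] → acc 11, east 0, south 0
  cycle 5: PE[0][0] → acc 82, east 0, south 0
  cycle 5: PE[0][1] → acc 11, east 0, south 0

PE[0][1].acc = 11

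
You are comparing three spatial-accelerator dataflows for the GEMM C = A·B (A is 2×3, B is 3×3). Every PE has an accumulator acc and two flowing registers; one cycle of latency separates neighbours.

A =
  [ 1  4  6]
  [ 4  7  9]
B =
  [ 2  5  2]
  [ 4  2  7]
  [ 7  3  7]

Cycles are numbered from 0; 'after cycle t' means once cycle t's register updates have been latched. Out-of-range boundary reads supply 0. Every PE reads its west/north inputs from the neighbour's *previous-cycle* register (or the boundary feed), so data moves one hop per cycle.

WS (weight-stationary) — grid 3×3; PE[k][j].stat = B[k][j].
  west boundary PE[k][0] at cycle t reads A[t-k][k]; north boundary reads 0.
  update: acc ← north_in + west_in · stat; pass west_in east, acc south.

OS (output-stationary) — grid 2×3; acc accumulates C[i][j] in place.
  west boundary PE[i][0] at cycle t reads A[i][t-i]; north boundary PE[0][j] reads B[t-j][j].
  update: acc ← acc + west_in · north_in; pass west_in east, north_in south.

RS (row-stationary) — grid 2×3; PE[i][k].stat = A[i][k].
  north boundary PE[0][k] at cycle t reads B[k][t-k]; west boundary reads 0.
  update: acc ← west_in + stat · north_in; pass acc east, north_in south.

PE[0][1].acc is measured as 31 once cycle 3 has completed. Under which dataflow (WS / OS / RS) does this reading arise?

dataflow = OS

Under WS (3×3), PE[0][1]:
  step 0 · PE0,1: acc=0; fwd→0 fwd↓0
  step 1 · PE0,1: acc=5; fwd→1 fwd↓5
  step 2 · PE0,1: acc=20; fwd→4 fwd↓20
  step 3 · PE0,1: acc=0; fwd→0 fwd↓0
Under OS (2×3), PE[0][1]:
  step 0 · PE0,1: acc=0; fwd→0 fwd↓0
  step 1 · PE0,1: acc=5; fwd→1 fwd↓5
  step 2 · PE0,1: acc=13; fwd→4 fwd↓2
  step 3 · PE0,1: acc=31; fwd→6 fwd↓3
Under RS (2×3), PE[0][1]:
  step 0 · PE0,1: acc=0; fwd→0 fwd↓0
  step 1 · PE0,1: acc=18; fwd→18 fwd↓4
  step 2 · PE0,1: acc=13; fwd→13 fwd↓2
  step 3 · PE0,1: acc=30; fwd→30 fwd↓7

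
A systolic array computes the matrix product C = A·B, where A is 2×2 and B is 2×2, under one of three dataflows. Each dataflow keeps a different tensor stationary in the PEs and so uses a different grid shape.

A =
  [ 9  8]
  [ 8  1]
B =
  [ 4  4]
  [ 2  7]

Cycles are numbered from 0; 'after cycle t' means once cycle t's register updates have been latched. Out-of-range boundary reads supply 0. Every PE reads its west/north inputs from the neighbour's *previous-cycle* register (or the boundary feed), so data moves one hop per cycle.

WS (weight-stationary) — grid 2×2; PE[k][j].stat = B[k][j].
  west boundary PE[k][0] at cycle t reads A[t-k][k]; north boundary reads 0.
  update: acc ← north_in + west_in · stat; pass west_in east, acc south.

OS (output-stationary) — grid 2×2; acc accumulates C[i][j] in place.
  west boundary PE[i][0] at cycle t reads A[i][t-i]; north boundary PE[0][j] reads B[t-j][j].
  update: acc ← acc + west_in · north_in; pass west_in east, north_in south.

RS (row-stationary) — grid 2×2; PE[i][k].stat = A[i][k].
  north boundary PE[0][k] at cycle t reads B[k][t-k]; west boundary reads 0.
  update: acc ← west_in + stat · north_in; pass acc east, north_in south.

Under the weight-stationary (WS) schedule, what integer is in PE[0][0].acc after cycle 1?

PE[0][0].acc = 32

WS (2×2). Following PE[0][0] plus its west/north inputs:
  c0 r0c0: 36 / 9 / 36
  c1 r0c0: 32 / 8 / 32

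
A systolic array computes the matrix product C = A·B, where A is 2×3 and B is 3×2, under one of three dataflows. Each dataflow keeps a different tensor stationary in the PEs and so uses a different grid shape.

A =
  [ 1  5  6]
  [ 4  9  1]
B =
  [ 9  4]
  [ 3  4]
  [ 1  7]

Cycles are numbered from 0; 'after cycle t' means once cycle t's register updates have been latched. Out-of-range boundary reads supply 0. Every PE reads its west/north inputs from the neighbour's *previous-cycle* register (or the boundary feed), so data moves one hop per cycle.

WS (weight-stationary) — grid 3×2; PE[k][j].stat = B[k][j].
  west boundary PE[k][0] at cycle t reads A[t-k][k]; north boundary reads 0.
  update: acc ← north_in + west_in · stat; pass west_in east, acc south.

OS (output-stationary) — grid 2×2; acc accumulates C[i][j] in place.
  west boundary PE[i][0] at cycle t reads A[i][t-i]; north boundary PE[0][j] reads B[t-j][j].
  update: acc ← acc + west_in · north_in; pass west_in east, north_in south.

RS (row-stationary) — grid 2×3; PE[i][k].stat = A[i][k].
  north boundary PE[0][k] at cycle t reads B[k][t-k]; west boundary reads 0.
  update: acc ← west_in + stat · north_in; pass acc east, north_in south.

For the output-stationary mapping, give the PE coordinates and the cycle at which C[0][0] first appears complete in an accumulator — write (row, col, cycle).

(row, col, cycle) = (0, 0, 2)

Under OS, C[0][0] lands at PE[0][0]:
  @0  [0,0]  acc 9  |  →1  ↓9
  @1  [0,0]  acc 24  |  →5  ↓3
  @2  [0,0]  acc 30  |  →6  ↓1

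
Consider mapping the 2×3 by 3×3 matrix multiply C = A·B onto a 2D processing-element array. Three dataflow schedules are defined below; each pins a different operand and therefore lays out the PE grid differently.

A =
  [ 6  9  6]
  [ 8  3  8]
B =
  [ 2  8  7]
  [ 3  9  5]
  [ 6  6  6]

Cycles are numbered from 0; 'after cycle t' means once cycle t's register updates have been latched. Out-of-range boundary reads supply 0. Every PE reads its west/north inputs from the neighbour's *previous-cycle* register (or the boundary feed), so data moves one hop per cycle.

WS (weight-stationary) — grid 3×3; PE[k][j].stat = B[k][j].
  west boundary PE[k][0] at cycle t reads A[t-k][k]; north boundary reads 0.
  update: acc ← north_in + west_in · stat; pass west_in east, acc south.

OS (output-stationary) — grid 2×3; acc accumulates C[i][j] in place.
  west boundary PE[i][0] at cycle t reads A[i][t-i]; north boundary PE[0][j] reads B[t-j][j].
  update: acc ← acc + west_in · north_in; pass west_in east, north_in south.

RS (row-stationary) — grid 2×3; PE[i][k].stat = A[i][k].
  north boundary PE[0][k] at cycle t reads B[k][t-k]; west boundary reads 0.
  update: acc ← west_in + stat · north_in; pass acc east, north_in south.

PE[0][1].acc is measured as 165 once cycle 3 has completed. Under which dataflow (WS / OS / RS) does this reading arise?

Under WS (3×3), PE[0][1]:
  step 0 · PE0,1: acc=0; fwd→0 fwd↓0
  step 1 · PE0,1: acc=48; fwd→6 fwd↓48
  step 2 · PE0,1: acc=64; fwd→8 fwd↓64
  step 3 · PE0,1: acc=0; fwd→0 fwd↓0
Under OS (2×3), PE[0][1]:
  step 0 · PE0,1: acc=0; fwd→0 fwd↓0
  step 1 · PE0,1: acc=48; fwd→6 fwd↓8
  step 2 · PE0,1: acc=129; fwd→9 fwd↓9
  step 3 · PE0,1: acc=165; fwd→6 fwd↓6
Under RS (2×3), PE[0][1]:
  step 0 · PE0,1: acc=0; fwd→0 fwd↓0
  step 1 · PE0,1: acc=39; fwd→39 fwd↓3
  step 2 · PE0,1: acc=129; fwd→129 fwd↓9
  step 3 · PE0,1: acc=87; fwd→87 fwd↓5

dataflow = OS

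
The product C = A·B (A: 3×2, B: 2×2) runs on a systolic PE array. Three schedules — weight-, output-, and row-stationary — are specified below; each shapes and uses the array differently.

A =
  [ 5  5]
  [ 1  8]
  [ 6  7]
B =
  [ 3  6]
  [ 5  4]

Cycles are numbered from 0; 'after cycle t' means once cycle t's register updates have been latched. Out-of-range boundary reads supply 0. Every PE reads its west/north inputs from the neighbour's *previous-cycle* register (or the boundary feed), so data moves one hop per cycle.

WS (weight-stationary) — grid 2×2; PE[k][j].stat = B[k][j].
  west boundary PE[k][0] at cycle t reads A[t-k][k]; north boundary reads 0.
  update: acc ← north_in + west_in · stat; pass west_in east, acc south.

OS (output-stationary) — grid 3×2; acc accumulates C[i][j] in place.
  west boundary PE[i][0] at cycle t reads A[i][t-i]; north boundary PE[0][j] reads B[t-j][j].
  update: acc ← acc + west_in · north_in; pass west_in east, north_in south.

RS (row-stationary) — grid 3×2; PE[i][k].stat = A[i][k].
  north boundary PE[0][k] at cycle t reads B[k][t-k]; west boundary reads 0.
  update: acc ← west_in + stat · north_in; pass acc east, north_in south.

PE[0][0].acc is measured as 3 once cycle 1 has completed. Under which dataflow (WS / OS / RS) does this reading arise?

dataflow = WS

— WS: 2×2; PE[0][0] trace:
  step 0 · PE0,0: acc=15; fwd→5 fwd↓15
  step 1 · PE0,0: acc=3; fwd→1 fwd↓3
— OS: 3×2; PE[0][0] trace:
  step 0 · PE0,0: acc=15; fwd→5 fwd↓3
  step 1 · PE0,0: acc=40; fwd→5 fwd↓5
— RS: 3×2; PE[0][0] trace:
  step 0 · PE0,0: acc=15; fwd→15 fwd↓3
  step 1 · PE0,0: acc=30; fwd→30 fwd↓6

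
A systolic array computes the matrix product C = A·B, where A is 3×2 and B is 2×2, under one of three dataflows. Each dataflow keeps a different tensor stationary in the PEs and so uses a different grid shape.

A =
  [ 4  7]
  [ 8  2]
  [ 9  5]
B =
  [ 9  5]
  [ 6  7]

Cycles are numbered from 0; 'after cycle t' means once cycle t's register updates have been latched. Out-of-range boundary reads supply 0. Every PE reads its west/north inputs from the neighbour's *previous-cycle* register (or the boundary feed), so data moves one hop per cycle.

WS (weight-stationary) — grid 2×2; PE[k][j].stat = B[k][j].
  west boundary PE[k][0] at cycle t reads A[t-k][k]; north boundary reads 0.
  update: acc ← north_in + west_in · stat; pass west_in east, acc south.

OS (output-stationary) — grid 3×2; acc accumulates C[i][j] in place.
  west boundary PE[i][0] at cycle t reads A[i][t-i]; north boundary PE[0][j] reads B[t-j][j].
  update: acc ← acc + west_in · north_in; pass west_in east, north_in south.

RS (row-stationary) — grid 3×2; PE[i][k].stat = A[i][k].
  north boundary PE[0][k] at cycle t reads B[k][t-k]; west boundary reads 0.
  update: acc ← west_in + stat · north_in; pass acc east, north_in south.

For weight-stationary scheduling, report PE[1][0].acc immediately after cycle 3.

Tracing WS — 2×2 array, target PE[1][0]:
  0: (0,0).acc=36  regs=<4,36>
  0: (1,0).acc=0  regs=<0,0>
  1: (0,0).acc=72  regs=<8,72>
  1: (1,0).acc=78  regs=<7,78>
  2: (0,0).acc=81  regs=<9,81>
  2: (1,0).acc=84  regs=<2,84>
  3: (0,0).acc=0  regs=<0,0>
  3: (1,0).acc=111  regs=<5,111>

PE[1][0].acc = 111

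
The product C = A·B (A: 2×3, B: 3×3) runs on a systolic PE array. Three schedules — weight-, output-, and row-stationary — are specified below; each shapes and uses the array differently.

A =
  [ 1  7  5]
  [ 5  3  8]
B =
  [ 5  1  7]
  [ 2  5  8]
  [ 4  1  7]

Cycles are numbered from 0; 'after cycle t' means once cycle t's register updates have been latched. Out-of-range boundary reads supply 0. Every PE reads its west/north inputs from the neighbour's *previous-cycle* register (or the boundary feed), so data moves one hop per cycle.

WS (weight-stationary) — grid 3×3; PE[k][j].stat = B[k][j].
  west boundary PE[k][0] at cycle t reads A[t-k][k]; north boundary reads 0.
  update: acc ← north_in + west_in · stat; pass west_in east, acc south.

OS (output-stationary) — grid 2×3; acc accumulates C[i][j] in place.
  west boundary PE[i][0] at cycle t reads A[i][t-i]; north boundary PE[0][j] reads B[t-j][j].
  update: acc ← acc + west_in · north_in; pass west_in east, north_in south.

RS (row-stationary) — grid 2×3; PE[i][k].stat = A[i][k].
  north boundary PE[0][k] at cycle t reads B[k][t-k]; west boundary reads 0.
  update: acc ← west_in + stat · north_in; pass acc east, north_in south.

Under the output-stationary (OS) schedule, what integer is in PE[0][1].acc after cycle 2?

PE[0][1].acc = 36

OS (2×3). Following PE[0][1] plus its west/north inputs:
  after 0 — PE[0][0] acc=5, pass-E 1, pass-S 5
  after 0 — PE[0][1] acc=0, pass-E 0, pass-S 0
  after 1 — PE[0][0] acc=19, pass-E 7, pass-S 2
  after 1 — PE[0][1] acc=1, pass-E 1, pass-S 1
  after 2 — PE[0][0] acc=39, pass-E 5, pass-S 4
  after 2 — PE[0][1] acc=36, pass-E 7, pass-S 5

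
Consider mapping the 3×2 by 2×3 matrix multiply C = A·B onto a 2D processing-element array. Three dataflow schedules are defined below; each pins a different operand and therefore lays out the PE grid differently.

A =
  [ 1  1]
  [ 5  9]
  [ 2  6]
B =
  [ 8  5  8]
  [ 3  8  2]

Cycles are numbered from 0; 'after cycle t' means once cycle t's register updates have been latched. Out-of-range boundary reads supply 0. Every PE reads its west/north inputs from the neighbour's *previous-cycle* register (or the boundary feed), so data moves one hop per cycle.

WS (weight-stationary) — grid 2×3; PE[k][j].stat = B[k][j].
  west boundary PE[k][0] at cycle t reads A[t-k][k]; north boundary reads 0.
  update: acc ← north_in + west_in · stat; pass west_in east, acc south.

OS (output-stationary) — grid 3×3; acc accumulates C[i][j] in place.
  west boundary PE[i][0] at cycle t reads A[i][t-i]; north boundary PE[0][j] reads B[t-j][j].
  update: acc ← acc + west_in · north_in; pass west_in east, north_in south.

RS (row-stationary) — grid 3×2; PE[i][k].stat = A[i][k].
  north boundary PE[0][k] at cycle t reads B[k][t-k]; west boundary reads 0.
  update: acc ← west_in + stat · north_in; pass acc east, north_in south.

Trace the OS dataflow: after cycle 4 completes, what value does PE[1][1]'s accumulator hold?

PE[1][1].acc = 97

OS (3×3). Following PE[1][1] plus its west/north inputs:
  c0 r0c1: 0 / 0 / 0
  c0 r1c0: 0 / 0 / 0
  c0 r1c1: 0 / 0 / 0
  c1 r0c1: 5 / 1 / 5
  c1 r1c0: 40 / 5 / 8
  c1 r1c1: 0 / 0 / 0
  c2 r0c1: 13 / 1 / 8
  c2 r1c0: 67 / 9 / 3
  c2 r1c1: 25 / 5 / 5
  c3 r0c1: 13 / 0 / 0
  c3 r1c0: 67 / 0 / 0
  c3 r1c1: 97 / 9 / 8
  c4 r0c1: 13 / 0 / 0
  c4 r1c0: 67 / 0 / 0
  c4 r1c1: 97 / 0 / 0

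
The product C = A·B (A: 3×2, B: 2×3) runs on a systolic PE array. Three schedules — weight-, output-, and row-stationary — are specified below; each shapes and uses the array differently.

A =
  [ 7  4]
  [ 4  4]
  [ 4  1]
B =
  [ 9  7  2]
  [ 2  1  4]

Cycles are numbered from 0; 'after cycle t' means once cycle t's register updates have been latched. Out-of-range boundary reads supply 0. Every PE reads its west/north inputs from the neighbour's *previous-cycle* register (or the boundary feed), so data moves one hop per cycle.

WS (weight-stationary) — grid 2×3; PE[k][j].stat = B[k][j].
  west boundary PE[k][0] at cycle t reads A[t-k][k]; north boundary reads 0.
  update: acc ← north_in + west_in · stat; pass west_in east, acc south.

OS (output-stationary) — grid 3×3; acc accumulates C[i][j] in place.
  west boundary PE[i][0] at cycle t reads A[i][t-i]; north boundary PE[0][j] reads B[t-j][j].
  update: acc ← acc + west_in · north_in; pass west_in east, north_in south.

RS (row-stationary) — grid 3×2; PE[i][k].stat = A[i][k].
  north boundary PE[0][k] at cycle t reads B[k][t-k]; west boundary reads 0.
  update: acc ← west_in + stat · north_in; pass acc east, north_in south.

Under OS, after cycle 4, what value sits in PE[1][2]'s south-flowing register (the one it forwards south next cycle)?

register = 4

Tracing OS — 3×3 array, target PE[1][2]:
  after 0 — PE[0][2] acc=0, pass-E 0, pass-S 0
  after 0 — PE[1][1] acc=0, pass-E 0, pass-S 0
  after 0 — PE[1][2] acc=0, pass-E 0, pass-S 0
  after 1 — PE[0][2] acc=0, pass-E 0, pass-S 0
  after 1 — PE[1][1] acc=0, pass-E 0, pass-S 0
  after 1 — PE[1][2] acc=0, pass-E 0, pass-S 0
  after 2 — PE[0][2] acc=14, pass-E 7, pass-S 2
  after 2 — PE[1][1] acc=28, pass-E 4, pass-S 7
  after 2 — PE[1][2] acc=0, pass-E 0, pass-S 0
  after 3 — PE[0][2] acc=30, pass-E 4, pass-S 4
  after 3 — PE[1][1] acc=32, pass-E 4, pass-S 1
  after 3 — PE[1][2] acc=8, pass-E 4, pass-S 2
  after 4 — PE[0][2] acc=30, pass-E 0, pass-S 0
  after 4 — PE[1][1] acc=32, pass-E 0, pass-S 0
  after 4 — PE[1][2] acc=24, pass-E 4, pass-S 4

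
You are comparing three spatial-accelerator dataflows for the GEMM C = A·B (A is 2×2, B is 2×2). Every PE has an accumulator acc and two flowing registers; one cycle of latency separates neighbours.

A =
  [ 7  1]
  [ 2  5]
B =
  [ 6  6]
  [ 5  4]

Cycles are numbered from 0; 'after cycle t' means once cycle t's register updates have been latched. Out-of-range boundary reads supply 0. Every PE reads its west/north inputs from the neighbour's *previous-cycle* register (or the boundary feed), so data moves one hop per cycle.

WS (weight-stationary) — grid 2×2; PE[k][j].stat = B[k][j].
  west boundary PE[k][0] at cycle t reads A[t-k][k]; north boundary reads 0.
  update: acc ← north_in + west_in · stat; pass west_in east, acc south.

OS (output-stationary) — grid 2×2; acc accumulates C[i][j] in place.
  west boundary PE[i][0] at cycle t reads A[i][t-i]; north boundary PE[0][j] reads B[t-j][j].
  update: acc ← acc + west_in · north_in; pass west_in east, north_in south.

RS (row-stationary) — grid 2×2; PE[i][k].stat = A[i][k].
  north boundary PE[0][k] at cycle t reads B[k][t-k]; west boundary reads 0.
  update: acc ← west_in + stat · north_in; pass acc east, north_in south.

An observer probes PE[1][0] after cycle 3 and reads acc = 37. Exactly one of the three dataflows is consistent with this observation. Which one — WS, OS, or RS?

Under WS (2×2), PE[1][0]:
  cycle 0: PE[1][0] → acc 0, east 0, south 0
  cycle 1: PE[1][0] → acc 47, east 1, south 47
  cycle 2: PE[1][0] → acc 37, east 5, south 37
  cycle 3: PE[1][0] → acc 0, east 0, south 0
Under OS (2×2), PE[1][0]:
  cycle 0: PE[1][0] → acc 0, east 0, south 0
  cycle 1: PE[1][0] → acc 12, east 2, south 6
  cycle 2: PE[1][0] → acc 37, east 5, south 5
  cycle 3: PE[1][0] → acc 37, east 0, south 0
Under RS (2×2), PE[1][0]:
  cycle 0: PE[1][0] → acc 0, east 0, south 0
  cycle 1: PE[1][0] → acc 12, east 12, south 6
  cycle 2: PE[1][0] → acc 12, east 12, south 6
  cycle 3: PE[1][0] → acc 0, east 0, south 0

dataflow = OS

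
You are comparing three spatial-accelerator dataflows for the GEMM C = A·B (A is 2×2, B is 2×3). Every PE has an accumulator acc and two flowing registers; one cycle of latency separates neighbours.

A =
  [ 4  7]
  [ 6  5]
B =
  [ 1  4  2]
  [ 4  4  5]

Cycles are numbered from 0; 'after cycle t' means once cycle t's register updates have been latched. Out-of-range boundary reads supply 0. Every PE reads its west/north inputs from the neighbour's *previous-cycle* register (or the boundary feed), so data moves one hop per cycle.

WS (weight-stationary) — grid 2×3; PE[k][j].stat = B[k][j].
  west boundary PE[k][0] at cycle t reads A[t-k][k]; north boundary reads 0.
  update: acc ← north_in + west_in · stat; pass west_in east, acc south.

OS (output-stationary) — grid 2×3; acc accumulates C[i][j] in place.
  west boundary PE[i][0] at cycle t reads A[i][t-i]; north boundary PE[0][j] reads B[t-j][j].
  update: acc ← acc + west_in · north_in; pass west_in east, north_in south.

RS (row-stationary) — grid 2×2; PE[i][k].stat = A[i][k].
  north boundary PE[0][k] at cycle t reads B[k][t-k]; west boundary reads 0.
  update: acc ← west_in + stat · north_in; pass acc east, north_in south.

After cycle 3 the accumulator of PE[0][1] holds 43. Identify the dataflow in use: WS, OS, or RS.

dataflow = RS

— WS: 2×3; PE[0][1] trace:
  [0] (0,1) acc=0 (h:0 v:0)
  [1] (0,1) acc=16 (h:4 v:16)
  [2] (0,1) acc=24 (h:6 v:24)
  [3] (0,1) acc=0 (h:0 v:0)
— OS: 2×3; PE[0][1] trace:
  [0] (0,1) acc=0 (h:0 v:0)
  [1] (0,1) acc=16 (h:4 v:4)
  [2] (0,1) acc=44 (h:7 v:4)
  [3] (0,1) acc=44 (h:0 v:0)
— RS: 2×2; PE[0][1] trace:
  [0] (0,1) acc=0 (h:0 v:0)
  [1] (0,1) acc=32 (h:32 v:4)
  [2] (0,1) acc=44 (h:44 v:4)
  [3] (0,1) acc=43 (h:43 v:5)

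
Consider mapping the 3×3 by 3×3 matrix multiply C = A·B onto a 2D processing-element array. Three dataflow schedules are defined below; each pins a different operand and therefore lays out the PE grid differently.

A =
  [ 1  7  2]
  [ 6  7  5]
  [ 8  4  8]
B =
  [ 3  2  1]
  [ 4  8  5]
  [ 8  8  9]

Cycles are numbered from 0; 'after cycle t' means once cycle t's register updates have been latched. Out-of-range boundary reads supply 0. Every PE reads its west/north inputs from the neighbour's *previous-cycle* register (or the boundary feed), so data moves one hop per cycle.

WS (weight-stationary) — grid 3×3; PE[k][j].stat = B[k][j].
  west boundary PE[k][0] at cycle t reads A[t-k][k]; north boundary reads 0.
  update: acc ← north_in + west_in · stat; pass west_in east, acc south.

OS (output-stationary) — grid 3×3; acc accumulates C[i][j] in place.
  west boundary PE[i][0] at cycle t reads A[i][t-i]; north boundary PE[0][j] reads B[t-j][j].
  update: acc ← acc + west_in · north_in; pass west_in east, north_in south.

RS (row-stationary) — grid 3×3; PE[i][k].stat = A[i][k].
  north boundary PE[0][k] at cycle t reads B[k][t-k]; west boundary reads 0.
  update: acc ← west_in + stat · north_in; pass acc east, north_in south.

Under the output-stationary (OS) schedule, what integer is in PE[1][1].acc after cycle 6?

PE[1][1].acc = 108

OS 3×3: PE[1][1] cycle-by-cycle (with neighbour feeds):
  t=0 PE[0][1]: acc=0 h=0 v=0
  t=0 PE[1][0]: acc=0 h=0 v=0
  t=0 PE[1][1]: acc=0 h=0 v=0
  t=1 PE[0][1]: acc=2 h=1 v=2
  t=1 PE[1][0]: acc=18 h=6 v=3
  t=1 PE[1][1]: acc=0 h=0 v=0
  t=2 PE[0][1]: acc=58 h=7 v=8
  t=2 PE[1][0]: acc=46 h=7 v=4
  t=2 PE[1][1]: acc=12 h=6 v=2
  t=3 PE[0][1]: acc=74 h=2 v=8
  t=3 PE[1][0]: acc=86 h=5 v=8
  t=3 PE[1][1]: acc=68 h=7 v=8
  t=4 PE[0][1]: acc=74 h=0 v=0
  t=4 PE[1][0]: acc=86 h=0 v=0
  t=4 PE[1][1]: acc=108 h=5 v=8
  t=5 PE[0][1]: acc=74 h=0 v=0
  t=5 PE[1][0]: acc=86 h=0 v=0
  t=5 PE[1][1]: acc=108 h=0 v=0
  t=6 PE[0][1]: acc=74 h=0 v=0
  t=6 PE[1][0]: acc=86 h=0 v=0
  t=6 PE[1][1]: acc=108 h=0 v=0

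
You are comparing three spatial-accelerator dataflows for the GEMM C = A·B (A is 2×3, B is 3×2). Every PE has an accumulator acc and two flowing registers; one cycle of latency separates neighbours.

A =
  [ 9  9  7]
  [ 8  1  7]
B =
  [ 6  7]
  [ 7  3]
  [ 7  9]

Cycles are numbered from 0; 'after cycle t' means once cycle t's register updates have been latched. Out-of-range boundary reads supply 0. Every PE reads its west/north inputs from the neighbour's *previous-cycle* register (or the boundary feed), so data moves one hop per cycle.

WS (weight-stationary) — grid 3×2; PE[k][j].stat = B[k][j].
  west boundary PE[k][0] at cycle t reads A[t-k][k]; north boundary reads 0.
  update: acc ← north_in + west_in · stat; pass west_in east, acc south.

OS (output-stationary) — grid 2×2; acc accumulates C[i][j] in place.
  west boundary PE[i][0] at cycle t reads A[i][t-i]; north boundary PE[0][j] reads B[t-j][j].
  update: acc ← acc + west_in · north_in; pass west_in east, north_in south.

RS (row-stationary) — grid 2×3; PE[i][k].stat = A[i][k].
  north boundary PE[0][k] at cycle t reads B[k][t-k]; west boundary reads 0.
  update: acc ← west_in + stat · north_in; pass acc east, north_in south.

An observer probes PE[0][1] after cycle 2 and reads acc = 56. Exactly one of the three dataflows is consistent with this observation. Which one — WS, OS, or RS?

dataflow = WS

WS [3×2] PE[0][1] across cycles:
  step 0 · PE0,1: acc=0; fwd→0 fwd↓0
  step 1 · PE0,1: acc=63; fwd→9 fwd↓63
  step 2 · PE0,1: acc=56; fwd→8 fwd↓56
OS [2×2] PE[0][1] across cycles:
  step 0 · PE0,1: acc=0; fwd→0 fwd↓0
  step 1 · PE0,1: acc=63; fwd→9 fwd↓7
  step 2 · PE0,1: acc=90; fwd→9 fwd↓3
RS [2×3] PE[0][1] across cycles:
  step 0 · PE0,1: acc=0; fwd→0 fwd↓0
  step 1 · PE0,1: acc=117; fwd→117 fwd↓7
  step 2 · PE0,1: acc=90; fwd→90 fwd↓3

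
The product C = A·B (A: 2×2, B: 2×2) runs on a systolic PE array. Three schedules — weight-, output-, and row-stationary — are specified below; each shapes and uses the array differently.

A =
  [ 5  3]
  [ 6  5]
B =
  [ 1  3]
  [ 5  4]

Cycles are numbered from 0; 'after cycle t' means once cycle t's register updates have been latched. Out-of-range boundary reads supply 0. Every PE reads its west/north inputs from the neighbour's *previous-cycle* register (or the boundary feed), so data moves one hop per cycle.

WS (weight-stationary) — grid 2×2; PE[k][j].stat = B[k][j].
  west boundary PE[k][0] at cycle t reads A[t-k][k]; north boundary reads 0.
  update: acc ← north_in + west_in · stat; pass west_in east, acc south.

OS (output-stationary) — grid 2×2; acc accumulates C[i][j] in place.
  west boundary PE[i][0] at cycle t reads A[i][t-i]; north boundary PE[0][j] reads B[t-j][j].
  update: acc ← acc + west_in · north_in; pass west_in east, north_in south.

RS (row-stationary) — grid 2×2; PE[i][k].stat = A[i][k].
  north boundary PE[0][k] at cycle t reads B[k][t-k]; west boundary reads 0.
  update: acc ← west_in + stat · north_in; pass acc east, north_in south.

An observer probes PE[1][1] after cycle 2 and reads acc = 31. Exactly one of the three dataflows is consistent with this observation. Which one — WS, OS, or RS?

WS (2×2 grid), PE[1][1]:
  cycle 0: PE[1][1] → acc 0, east 0, south 0
  cycle 1: PE[1][1] → acc 0, east 0, south 0
  cycle 2: PE[1][1] → acc 27, east 3, south 27
OS (2×2 grid), PE[1][1]:
  cycle 0: PE[1][1] → acc 0, east 0, south 0
  cycle 1: PE[1][1] → acc 0, east 0, south 0
  cycle 2: PE[1][1] → acc 18, east 6, south 3
RS (2×2 grid), PE[1][1]:
  cycle 0: PE[1][1] → acc 0, east 0, south 0
  cycle 1: PE[1][1] → acc 0, east 0, south 0
  cycle 2: PE[1][1] → acc 31, east 31, south 5

dataflow = RS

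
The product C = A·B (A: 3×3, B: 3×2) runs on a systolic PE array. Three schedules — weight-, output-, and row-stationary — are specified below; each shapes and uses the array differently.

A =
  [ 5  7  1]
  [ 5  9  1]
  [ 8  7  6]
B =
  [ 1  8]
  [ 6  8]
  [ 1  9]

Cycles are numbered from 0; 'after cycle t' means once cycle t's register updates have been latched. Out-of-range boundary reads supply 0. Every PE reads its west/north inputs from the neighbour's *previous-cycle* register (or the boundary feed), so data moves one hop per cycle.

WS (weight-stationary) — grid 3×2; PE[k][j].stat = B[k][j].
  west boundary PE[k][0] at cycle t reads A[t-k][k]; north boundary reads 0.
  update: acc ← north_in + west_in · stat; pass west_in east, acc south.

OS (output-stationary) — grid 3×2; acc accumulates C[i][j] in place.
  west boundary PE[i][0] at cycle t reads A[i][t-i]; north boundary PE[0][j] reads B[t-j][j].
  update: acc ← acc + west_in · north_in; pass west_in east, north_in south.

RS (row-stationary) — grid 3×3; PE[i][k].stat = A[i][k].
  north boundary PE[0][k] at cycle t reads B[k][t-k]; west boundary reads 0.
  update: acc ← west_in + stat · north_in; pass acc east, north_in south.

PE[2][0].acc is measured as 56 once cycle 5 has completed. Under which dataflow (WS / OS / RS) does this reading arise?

dataflow = OS

WS (3×2 grid), PE[2][0]:
  step 0 · PE2,0: acc=0; fwd→0 fwd↓0
  step 1 · PE2,0: acc=0; fwd→0 fwd↓0
  step 2 · PE2,0: acc=48; fwd→1 fwd↓48
  step 3 · PE2,0: acc=60; fwd→1 fwd↓60
  step 4 · PE2,0: acc=56; fwd→6 fwd↓56
  step 5 · PE2,0: acc=0; fwd→0 fwd↓0
OS (3×2 grid), PE[2][0]:
  step 0 · PE2,0: acc=0; fwd→0 fwd↓0
  step 1 · PE2,0: acc=0; fwd→0 fwd↓0
  step 2 · PE2,0: acc=8; fwd→8 fwd↓1
  step 3 · PE2,0: acc=50; fwd→7 fwd↓6
  step 4 · PE2,0: acc=56; fwd→6 fwd↓1
  step 5 · PE2,0: acc=56; fwd→0 fwd↓0
RS (3×3 grid), PE[2][0]:
  step 0 · PE2,0: acc=0; fwd→0 fwd↓0
  step 1 · PE2,0: acc=0; fwd→0 fwd↓0
  step 2 · PE2,0: acc=8; fwd→8 fwd↓1
  step 3 · PE2,0: acc=64; fwd→64 fwd↓8
  step 4 · PE2,0: acc=0; fwd→0 fwd↓0
  step 5 · PE2,0: acc=0; fwd→0 fwd↓0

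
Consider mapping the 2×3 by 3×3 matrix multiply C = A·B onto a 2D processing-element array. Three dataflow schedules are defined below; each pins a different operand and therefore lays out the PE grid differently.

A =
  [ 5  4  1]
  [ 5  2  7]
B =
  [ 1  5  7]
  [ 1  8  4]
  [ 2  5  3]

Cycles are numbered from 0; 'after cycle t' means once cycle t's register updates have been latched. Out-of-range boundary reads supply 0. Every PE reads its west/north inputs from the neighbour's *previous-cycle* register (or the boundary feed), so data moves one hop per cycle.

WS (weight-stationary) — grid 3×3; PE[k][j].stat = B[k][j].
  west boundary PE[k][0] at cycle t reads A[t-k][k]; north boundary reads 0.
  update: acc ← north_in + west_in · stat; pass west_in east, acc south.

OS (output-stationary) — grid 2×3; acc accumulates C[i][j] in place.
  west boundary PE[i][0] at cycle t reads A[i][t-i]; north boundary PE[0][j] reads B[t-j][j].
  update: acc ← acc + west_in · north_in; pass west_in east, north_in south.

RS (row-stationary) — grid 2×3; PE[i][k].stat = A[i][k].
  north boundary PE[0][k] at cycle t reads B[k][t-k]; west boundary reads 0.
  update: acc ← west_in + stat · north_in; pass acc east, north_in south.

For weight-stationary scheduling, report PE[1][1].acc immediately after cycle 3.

PE[1][1].acc = 41

WS (3×3). Following PE[1][1] plus its west/north inputs:
  [0] (0,1) acc=0 (h:0 v:0)
  [0] (1,0) acc=0 (h:0 v:0)
  [0] (1,1) acc=0 (h:0 v:0)
  [1] (0,1) acc=25 (h:5 v:25)
  [1] (1,0) acc=9 (h:4 v:9)
  [1] (1,1) acc=0 (h:0 v:0)
  [2] (0,1) acc=25 (h:5 v:25)
  [2] (1,0) acc=7 (h:2 v:7)
  [2] (1,1) acc=57 (h:4 v:57)
  [3] (0,1) acc=0 (h:0 v:0)
  [3] (1,0) acc=0 (h:0 v:0)
  [3] (1,1) acc=41 (h:2 v:41)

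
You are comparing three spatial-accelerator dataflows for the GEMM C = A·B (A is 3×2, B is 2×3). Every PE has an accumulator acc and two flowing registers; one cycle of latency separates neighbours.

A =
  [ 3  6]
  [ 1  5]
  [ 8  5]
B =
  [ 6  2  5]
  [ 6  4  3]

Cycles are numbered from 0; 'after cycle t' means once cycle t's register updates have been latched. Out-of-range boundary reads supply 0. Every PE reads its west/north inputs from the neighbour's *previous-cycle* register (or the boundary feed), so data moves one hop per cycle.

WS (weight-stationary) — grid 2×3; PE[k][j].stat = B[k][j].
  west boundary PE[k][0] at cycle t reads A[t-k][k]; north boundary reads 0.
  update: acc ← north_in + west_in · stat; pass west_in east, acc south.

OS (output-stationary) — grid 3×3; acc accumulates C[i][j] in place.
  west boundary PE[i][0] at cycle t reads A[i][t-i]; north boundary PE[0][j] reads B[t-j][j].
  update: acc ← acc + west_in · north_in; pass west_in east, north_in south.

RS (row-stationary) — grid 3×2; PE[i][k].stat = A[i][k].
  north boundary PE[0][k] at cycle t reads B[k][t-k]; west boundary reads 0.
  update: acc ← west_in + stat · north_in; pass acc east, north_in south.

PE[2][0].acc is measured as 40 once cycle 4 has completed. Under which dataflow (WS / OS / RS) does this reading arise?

dataflow = RS

— WS: 2×3 array has no PE[2][0].
OS [3×3] PE[2][0] across cycles:
  step 0 · PE2,0: acc=0; fwd→0 fwd↓0
  step 1 · PE2,0: acc=0; fwd→0 fwd↓0
  step 2 · PE2,0: acc=48; fwd→8 fwd↓6
  step 3 · PE2,0: acc=78; fwd→5 fwd↓6
  step 4 · PE2,0: acc=78; fwd→0 fwd↓0
RS [3×2] PE[2][0] across cycles:
  step 0 · PE2,0: acc=0; fwd→0 fwd↓0
  step 1 · PE2,0: acc=0; fwd→0 fwd↓0
  step 2 · PE2,0: acc=48; fwd→48 fwd↓6
  step 3 · PE2,0: acc=16; fwd→16 fwd↓2
  step 4 · PE2,0: acc=40; fwd→40 fwd↓5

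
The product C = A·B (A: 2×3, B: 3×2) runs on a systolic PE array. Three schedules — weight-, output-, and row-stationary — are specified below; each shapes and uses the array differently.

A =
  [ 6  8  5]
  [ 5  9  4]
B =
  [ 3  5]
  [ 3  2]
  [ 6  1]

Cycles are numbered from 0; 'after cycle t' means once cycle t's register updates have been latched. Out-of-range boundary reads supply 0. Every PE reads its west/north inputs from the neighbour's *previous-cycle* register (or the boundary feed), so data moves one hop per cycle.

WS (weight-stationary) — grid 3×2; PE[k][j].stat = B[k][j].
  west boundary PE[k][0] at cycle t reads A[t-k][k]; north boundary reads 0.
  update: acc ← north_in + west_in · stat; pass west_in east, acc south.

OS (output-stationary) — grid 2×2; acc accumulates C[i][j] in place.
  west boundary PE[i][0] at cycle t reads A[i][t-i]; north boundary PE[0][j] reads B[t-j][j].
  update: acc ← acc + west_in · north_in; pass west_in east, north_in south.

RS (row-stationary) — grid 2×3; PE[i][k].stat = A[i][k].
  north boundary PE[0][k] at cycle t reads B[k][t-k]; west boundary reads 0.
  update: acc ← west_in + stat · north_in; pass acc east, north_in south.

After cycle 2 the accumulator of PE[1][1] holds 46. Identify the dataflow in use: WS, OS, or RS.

dataflow = WS

Under WS (3×2), PE[1][1]:
  @0  [1,1]  acc 0  |  →0  ↓0
  @1  [1,1]  acc 0  |  →0  ↓0
  @2  [1,1]  acc 46  |  →8  ↓46
Under OS (2×2), PE[1][1]:
  @0  [1,1]  acc 0  |  →0  ↓0
  @1  [1,1]  acc 0  |  →0  ↓0
  @2  [1,1]  acc 25  |  →5  ↓5
Under RS (2×3), PE[1][1]:
  @0  [1,1]  acc 0  |  →0  ↓0
  @1  [1,1]  acc 0  |  →0  ↓0
  @2  [1,1]  acc 42  |  →42  ↓3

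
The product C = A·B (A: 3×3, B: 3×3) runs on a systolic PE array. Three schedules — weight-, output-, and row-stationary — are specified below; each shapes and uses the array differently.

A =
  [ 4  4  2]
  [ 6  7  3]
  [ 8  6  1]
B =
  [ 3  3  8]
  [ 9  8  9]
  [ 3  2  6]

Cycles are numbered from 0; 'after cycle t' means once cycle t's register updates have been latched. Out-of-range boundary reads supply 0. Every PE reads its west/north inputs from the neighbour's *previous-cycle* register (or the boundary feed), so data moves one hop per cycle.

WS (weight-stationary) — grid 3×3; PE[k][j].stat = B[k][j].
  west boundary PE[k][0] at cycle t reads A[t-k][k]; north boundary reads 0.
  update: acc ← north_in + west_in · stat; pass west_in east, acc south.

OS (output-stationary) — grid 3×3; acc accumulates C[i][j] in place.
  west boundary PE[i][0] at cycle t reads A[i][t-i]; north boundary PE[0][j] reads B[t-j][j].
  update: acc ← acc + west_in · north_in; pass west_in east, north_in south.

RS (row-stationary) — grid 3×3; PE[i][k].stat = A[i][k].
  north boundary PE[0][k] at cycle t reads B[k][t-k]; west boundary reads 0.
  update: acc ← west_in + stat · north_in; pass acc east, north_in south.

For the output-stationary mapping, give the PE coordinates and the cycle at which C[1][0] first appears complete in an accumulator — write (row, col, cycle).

OS: C[1][0] accumulates in PE[1][0]:
  step 0 · PE1,0: acc=0; fwd→0 fwd↓0
  step 1 · PE1,0: acc=18; fwd→6 fwd↓3
  step 2 · PE1,0: acc=81; fwd→7 fwd↓9
  step 3 · PE1,0: acc=90; fwd→3 fwd↓3

(row, col, cycle) = (1, 0, 3)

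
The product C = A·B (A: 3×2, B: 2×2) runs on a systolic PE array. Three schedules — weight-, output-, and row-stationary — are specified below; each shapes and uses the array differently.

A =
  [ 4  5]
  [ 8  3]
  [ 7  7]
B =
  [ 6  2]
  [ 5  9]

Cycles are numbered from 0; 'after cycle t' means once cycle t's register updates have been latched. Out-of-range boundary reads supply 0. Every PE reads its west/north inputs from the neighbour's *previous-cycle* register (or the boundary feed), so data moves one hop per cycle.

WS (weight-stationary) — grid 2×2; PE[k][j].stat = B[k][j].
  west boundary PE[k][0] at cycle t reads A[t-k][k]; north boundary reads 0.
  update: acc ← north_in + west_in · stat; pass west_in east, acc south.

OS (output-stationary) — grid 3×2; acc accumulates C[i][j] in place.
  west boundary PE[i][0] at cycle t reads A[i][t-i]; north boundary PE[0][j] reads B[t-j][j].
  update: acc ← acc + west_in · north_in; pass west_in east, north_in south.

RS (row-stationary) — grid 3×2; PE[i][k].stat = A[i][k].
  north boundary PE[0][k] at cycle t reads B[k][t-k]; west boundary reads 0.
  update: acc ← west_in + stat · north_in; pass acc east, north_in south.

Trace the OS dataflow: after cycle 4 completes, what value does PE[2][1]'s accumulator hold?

OS on a 3×2 grid — tracing PE[2][1] and its feeders:
  c0 r1c1: 0 / 0 / 0
  c0 r2c0: 0 / 0 / 0
  c0 r2c1: 0 / 0 / 0
  c1 r1c1: 0 / 0 / 0
  c1 r2c0: 0 / 0 / 0
  c1 r2c1: 0 / 0 / 0
  c2 r1c1: 16 / 8 / 2
  c2 r2c0: 42 / 7 / 6
  c2 r2c1: 0 / 0 / 0
  c3 r1c1: 43 / 3 / 9
  c3 r2c0: 77 / 7 / 5
  c3 r2c1: 14 / 7 / 2
  c4 r1c1: 43 / 0 / 0
  c4 r2c0: 77 / 0 / 0
  c4 r2c1: 77 / 7 / 9

PE[2][1].acc = 77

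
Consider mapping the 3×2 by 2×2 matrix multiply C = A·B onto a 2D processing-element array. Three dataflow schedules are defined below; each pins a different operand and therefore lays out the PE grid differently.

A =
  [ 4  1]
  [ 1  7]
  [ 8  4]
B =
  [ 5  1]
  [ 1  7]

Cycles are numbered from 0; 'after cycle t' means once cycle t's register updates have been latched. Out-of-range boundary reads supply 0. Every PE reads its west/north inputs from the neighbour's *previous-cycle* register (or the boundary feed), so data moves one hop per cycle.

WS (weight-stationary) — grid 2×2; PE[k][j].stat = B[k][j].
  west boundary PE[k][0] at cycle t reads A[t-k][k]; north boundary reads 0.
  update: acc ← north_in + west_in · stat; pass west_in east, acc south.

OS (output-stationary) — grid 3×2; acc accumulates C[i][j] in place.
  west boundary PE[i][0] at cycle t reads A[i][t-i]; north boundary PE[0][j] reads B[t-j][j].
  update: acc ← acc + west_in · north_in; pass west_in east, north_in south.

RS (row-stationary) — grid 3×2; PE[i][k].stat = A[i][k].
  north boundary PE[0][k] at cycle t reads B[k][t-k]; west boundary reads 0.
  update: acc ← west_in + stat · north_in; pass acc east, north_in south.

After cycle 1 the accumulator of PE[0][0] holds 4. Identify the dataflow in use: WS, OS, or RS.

WS [2×2] PE[0][0] across cycles:
  after 0 — PE[0][0] acc=20, pass-E 4, pass-S 20
  after 1 — PE[0][0] acc=5, pass-E 1, pass-S 5
OS [3×2] PE[0][0] across cycles:
  after 0 — PE[0][0] acc=20, pass-E 4, pass-S 5
  after 1 — PE[0][0] acc=21, pass-E 1, pass-S 1
RS [3×2] PE[0][0] across cycles:
  after 0 — PE[0][0] acc=20, pass-E 20, pass-S 5
  after 1 — PE[0][0] acc=4, pass-E 4, pass-S 1

dataflow = RS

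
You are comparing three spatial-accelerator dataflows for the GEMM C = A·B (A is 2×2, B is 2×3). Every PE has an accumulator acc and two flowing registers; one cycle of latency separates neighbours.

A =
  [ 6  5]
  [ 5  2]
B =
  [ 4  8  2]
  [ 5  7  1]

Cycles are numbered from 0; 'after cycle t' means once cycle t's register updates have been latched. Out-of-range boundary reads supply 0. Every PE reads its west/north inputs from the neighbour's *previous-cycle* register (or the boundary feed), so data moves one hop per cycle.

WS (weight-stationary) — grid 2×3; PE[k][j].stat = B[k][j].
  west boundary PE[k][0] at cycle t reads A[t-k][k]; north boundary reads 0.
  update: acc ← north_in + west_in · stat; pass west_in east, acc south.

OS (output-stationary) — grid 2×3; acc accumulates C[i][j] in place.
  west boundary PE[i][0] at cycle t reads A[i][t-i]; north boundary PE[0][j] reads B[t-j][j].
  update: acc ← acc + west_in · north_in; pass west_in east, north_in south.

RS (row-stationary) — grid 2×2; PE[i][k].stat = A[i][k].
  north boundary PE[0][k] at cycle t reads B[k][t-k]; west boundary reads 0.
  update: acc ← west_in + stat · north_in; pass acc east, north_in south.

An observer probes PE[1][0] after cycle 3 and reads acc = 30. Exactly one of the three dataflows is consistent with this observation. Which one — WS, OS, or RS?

Under WS (2×3), PE[1][0]:
  @0  [1,0]  acc 0  |  →0  ↓0
  @1  [1,0]  acc 49  |  →5  ↓49
  @2  [1,0]  acc 30  |  →2  ↓30
  @3  [1,0]  acc 0  |  →0  ↓0
Under OS (2×3), PE[1][0]:
  @0  [1,0]  acc 0  |  →0  ↓0
  @1  [1,0]  acc 20  |  →5  ↓4
  @2  [1,0]  acc 30  |  →2  ↓5
  @3  [1,0]  acc 30  |  →0  ↓0
Under RS (2×2), PE[1][0]:
  @0  [1,0]  acc 0  |  →0  ↓0
  @1  [1,0]  acc 20  |  →20  ↓4
  @2  [1,0]  acc 40  |  →40  ↓8
  @3  [1,0]  acc 10  |  →10  ↓2

dataflow = OS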